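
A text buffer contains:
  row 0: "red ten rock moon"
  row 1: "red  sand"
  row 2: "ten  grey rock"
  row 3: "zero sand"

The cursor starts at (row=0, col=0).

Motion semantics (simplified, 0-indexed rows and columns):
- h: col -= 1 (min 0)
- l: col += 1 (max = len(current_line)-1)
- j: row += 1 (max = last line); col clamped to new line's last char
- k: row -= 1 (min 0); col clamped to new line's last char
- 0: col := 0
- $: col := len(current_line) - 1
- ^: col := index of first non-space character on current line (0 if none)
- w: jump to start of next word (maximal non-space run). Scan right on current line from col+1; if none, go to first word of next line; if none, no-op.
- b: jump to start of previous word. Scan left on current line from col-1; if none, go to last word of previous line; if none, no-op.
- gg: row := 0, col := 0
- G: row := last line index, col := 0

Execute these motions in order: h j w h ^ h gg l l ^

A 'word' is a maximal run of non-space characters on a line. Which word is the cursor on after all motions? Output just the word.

Answer: red

Derivation:
After 1 (h): row=0 col=0 char='r'
After 2 (j): row=1 col=0 char='r'
After 3 (w): row=1 col=5 char='s'
After 4 (h): row=1 col=4 char='_'
After 5 (^): row=1 col=0 char='r'
After 6 (h): row=1 col=0 char='r'
After 7 (gg): row=0 col=0 char='r'
After 8 (l): row=0 col=1 char='e'
After 9 (l): row=0 col=2 char='d'
After 10 (^): row=0 col=0 char='r'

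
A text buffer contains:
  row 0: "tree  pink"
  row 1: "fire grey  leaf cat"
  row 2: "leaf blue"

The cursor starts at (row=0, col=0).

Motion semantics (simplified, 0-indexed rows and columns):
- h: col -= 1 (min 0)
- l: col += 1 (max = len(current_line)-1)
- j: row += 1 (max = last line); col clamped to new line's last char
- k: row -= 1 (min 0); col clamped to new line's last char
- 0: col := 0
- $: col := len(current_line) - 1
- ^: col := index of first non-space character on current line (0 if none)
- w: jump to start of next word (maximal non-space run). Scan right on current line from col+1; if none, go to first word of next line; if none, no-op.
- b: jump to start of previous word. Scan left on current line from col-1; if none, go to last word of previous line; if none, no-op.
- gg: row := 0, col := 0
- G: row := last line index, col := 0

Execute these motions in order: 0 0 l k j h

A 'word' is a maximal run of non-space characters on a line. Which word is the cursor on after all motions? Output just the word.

After 1 (0): row=0 col=0 char='t'
After 2 (0): row=0 col=0 char='t'
After 3 (l): row=0 col=1 char='r'
After 4 (k): row=0 col=1 char='r'
After 5 (j): row=1 col=1 char='i'
After 6 (h): row=1 col=0 char='f'

Answer: fire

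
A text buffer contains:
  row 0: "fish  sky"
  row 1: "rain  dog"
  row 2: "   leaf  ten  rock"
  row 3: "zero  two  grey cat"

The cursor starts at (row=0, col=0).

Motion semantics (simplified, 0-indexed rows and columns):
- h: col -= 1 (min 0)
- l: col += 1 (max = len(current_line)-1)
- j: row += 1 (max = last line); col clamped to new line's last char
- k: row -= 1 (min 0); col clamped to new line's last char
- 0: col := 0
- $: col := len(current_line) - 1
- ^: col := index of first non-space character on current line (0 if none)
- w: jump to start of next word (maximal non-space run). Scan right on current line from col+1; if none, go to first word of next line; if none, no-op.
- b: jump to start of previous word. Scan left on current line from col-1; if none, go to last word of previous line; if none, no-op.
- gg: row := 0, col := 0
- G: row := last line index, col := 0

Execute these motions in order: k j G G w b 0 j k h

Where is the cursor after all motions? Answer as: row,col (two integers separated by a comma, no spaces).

Answer: 2,0

Derivation:
After 1 (k): row=0 col=0 char='f'
After 2 (j): row=1 col=0 char='r'
After 3 (G): row=3 col=0 char='z'
After 4 (G): row=3 col=0 char='z'
After 5 (w): row=3 col=6 char='t'
After 6 (b): row=3 col=0 char='z'
After 7 (0): row=3 col=0 char='z'
After 8 (j): row=3 col=0 char='z'
After 9 (k): row=2 col=0 char='_'
After 10 (h): row=2 col=0 char='_'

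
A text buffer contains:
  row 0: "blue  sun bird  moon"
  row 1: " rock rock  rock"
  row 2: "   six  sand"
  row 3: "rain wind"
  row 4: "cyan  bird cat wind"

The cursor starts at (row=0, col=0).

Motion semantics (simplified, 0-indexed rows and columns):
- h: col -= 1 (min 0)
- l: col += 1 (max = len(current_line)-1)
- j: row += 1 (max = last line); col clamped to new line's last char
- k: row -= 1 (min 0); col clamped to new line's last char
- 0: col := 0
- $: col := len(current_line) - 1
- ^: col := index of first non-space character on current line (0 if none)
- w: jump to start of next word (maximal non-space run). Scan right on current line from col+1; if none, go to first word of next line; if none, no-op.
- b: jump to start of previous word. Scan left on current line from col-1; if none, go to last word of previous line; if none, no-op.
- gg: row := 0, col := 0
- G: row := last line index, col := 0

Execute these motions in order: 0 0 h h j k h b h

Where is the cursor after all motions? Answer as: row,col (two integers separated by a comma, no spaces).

Answer: 0,0

Derivation:
After 1 (0): row=0 col=0 char='b'
After 2 (0): row=0 col=0 char='b'
After 3 (h): row=0 col=0 char='b'
After 4 (h): row=0 col=0 char='b'
After 5 (j): row=1 col=0 char='_'
After 6 (k): row=0 col=0 char='b'
After 7 (h): row=0 col=0 char='b'
After 8 (b): row=0 col=0 char='b'
After 9 (h): row=0 col=0 char='b'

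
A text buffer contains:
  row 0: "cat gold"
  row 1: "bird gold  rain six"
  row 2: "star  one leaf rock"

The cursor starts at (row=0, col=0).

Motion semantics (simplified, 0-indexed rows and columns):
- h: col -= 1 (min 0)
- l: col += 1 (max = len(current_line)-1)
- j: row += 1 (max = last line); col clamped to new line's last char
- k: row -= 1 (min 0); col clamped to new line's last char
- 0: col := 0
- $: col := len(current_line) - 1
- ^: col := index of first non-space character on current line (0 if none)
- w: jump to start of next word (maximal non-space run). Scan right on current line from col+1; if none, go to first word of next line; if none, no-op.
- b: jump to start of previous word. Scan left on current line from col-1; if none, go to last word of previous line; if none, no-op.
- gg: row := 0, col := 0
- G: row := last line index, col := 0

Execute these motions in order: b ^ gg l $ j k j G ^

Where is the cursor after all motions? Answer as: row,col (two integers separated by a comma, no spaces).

After 1 (b): row=0 col=0 char='c'
After 2 (^): row=0 col=0 char='c'
After 3 (gg): row=0 col=0 char='c'
After 4 (l): row=0 col=1 char='a'
After 5 ($): row=0 col=7 char='d'
After 6 (j): row=1 col=7 char='l'
After 7 (k): row=0 col=7 char='d'
After 8 (j): row=1 col=7 char='l'
After 9 (G): row=2 col=0 char='s'
After 10 (^): row=2 col=0 char='s'

Answer: 2,0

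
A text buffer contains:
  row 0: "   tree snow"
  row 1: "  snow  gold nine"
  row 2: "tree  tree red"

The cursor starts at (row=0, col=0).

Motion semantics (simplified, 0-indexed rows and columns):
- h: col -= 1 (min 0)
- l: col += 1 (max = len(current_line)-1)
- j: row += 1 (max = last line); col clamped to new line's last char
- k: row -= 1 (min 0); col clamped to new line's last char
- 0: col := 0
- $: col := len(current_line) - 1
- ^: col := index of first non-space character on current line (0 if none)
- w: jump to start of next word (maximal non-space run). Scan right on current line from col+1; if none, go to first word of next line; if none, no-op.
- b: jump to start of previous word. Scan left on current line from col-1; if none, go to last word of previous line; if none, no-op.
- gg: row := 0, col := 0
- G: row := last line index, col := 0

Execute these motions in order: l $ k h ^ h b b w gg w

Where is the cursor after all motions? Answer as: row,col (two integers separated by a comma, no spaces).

After 1 (l): row=0 col=1 char='_'
After 2 ($): row=0 col=11 char='w'
After 3 (k): row=0 col=11 char='w'
After 4 (h): row=0 col=10 char='o'
After 5 (^): row=0 col=3 char='t'
After 6 (h): row=0 col=2 char='_'
After 7 (b): row=0 col=2 char='_'
After 8 (b): row=0 col=2 char='_'
After 9 (w): row=0 col=3 char='t'
After 10 (gg): row=0 col=0 char='_'
After 11 (w): row=0 col=3 char='t'

Answer: 0,3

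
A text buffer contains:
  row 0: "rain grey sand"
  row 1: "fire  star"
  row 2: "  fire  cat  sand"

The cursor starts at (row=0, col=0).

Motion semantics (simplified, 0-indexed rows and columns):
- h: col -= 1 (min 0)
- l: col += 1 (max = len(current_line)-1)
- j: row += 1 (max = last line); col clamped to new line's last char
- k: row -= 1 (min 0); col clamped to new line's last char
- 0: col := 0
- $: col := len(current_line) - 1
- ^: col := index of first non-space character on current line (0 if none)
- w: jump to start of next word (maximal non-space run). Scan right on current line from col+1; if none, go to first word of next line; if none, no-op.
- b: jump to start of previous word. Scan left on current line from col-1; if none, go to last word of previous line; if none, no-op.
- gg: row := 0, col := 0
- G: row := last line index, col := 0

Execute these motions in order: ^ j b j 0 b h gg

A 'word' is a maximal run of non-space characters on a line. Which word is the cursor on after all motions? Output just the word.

After 1 (^): row=0 col=0 char='r'
After 2 (j): row=1 col=0 char='f'
After 3 (b): row=0 col=10 char='s'
After 4 (j): row=1 col=9 char='r'
After 5 (0): row=1 col=0 char='f'
After 6 (b): row=0 col=10 char='s'
After 7 (h): row=0 col=9 char='_'
After 8 (gg): row=0 col=0 char='r'

Answer: rain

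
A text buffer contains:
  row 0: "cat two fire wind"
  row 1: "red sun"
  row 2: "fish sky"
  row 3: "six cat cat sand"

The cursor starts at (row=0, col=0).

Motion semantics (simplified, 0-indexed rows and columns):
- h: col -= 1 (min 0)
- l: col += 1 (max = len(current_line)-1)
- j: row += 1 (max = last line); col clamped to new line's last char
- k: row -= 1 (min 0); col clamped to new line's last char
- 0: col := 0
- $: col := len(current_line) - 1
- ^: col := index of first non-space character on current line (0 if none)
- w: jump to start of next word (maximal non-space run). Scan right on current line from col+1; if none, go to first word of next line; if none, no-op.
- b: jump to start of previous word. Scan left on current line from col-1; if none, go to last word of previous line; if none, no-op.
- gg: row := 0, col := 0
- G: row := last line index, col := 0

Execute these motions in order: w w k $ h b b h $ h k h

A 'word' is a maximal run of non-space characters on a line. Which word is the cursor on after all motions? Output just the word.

Answer: wind

Derivation:
After 1 (w): row=0 col=4 char='t'
After 2 (w): row=0 col=8 char='f'
After 3 (k): row=0 col=8 char='f'
After 4 ($): row=0 col=16 char='d'
After 5 (h): row=0 col=15 char='n'
After 6 (b): row=0 col=13 char='w'
After 7 (b): row=0 col=8 char='f'
After 8 (h): row=0 col=7 char='_'
After 9 ($): row=0 col=16 char='d'
After 10 (h): row=0 col=15 char='n'
After 11 (k): row=0 col=15 char='n'
After 12 (h): row=0 col=14 char='i'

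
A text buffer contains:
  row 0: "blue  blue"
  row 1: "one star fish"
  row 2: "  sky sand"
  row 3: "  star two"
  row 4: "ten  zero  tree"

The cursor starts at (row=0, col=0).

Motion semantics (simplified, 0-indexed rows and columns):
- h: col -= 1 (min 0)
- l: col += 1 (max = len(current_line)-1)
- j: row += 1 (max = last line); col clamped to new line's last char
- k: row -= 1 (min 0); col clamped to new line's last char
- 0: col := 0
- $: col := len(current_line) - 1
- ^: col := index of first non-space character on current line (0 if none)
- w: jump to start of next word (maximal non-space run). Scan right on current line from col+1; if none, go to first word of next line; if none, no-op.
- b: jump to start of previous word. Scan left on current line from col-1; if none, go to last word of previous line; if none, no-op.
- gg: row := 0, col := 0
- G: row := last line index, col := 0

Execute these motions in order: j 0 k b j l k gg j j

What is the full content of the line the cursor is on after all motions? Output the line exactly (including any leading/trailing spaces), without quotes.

Answer:   sky sand

Derivation:
After 1 (j): row=1 col=0 char='o'
After 2 (0): row=1 col=0 char='o'
After 3 (k): row=0 col=0 char='b'
After 4 (b): row=0 col=0 char='b'
After 5 (j): row=1 col=0 char='o'
After 6 (l): row=1 col=1 char='n'
After 7 (k): row=0 col=1 char='l'
After 8 (gg): row=0 col=0 char='b'
After 9 (j): row=1 col=0 char='o'
After 10 (j): row=2 col=0 char='_'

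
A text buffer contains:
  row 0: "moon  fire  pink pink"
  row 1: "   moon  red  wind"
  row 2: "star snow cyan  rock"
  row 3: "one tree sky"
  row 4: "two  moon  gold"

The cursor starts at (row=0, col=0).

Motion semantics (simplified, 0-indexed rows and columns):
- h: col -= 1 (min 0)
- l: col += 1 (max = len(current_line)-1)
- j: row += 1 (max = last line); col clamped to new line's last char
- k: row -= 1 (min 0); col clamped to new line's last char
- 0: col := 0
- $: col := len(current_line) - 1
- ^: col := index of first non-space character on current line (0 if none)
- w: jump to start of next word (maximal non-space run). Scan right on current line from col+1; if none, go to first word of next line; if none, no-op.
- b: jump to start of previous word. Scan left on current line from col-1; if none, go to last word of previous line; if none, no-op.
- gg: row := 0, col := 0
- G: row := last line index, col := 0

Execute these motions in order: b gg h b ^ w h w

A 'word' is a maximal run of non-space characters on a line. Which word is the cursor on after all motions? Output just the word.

Answer: fire

Derivation:
After 1 (b): row=0 col=0 char='m'
After 2 (gg): row=0 col=0 char='m'
After 3 (h): row=0 col=0 char='m'
After 4 (b): row=0 col=0 char='m'
After 5 (^): row=0 col=0 char='m'
After 6 (w): row=0 col=6 char='f'
After 7 (h): row=0 col=5 char='_'
After 8 (w): row=0 col=6 char='f'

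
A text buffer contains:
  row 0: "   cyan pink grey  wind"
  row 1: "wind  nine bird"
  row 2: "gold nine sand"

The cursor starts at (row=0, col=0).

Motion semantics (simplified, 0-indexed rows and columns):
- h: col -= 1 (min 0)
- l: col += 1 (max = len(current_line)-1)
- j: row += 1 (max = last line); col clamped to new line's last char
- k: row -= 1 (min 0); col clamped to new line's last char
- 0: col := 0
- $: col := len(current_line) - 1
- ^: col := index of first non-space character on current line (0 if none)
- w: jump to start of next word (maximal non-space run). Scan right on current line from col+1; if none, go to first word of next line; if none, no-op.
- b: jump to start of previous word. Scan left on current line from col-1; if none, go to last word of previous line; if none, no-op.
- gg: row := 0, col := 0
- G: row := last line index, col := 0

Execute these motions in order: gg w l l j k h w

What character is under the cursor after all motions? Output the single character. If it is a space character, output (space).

Answer: p

Derivation:
After 1 (gg): row=0 col=0 char='_'
After 2 (w): row=0 col=3 char='c'
After 3 (l): row=0 col=4 char='y'
After 4 (l): row=0 col=5 char='a'
After 5 (j): row=1 col=5 char='_'
After 6 (k): row=0 col=5 char='a'
After 7 (h): row=0 col=4 char='y'
After 8 (w): row=0 col=8 char='p'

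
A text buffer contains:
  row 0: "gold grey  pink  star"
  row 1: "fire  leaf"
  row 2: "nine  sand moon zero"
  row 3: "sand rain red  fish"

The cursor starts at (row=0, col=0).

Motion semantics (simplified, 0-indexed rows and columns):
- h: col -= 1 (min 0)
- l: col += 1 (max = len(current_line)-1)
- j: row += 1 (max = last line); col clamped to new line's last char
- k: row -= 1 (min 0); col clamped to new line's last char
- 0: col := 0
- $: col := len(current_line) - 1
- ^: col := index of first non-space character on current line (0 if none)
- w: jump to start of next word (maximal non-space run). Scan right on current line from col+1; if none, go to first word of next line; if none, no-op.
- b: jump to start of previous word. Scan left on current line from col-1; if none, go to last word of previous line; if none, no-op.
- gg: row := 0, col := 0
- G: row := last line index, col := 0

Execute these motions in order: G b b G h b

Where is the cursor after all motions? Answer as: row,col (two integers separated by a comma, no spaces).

After 1 (G): row=3 col=0 char='s'
After 2 (b): row=2 col=16 char='z'
After 3 (b): row=2 col=11 char='m'
After 4 (G): row=3 col=0 char='s'
After 5 (h): row=3 col=0 char='s'
After 6 (b): row=2 col=16 char='z'

Answer: 2,16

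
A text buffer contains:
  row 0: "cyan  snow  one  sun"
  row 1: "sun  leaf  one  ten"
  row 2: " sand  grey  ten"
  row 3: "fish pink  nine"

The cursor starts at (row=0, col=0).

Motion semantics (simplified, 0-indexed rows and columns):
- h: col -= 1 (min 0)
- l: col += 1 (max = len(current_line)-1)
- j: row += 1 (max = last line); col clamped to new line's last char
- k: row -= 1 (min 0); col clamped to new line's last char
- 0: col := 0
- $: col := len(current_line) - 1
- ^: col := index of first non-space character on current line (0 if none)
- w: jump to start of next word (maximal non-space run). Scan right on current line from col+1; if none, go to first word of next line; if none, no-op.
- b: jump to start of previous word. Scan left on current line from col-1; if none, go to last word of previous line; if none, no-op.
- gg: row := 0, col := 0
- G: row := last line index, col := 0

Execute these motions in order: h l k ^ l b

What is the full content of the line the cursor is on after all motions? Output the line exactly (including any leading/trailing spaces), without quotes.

Answer: cyan  snow  one  sun

Derivation:
After 1 (h): row=0 col=0 char='c'
After 2 (l): row=0 col=1 char='y'
After 3 (k): row=0 col=1 char='y'
After 4 (^): row=0 col=0 char='c'
After 5 (l): row=0 col=1 char='y'
After 6 (b): row=0 col=0 char='c'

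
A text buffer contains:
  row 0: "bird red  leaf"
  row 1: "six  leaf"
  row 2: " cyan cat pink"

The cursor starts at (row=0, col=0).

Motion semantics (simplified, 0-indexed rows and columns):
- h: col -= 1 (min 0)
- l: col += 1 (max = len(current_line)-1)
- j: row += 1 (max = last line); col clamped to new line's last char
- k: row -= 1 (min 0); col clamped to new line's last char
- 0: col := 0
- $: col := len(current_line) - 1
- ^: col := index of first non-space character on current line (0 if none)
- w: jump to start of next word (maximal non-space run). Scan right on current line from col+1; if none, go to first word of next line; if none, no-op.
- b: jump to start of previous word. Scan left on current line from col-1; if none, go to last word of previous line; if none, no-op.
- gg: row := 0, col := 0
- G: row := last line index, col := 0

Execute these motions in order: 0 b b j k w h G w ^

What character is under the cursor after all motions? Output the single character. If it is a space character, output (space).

Answer: c

Derivation:
After 1 (0): row=0 col=0 char='b'
After 2 (b): row=0 col=0 char='b'
After 3 (b): row=0 col=0 char='b'
After 4 (j): row=1 col=0 char='s'
After 5 (k): row=0 col=0 char='b'
After 6 (w): row=0 col=5 char='r'
After 7 (h): row=0 col=4 char='_'
After 8 (G): row=2 col=0 char='_'
After 9 (w): row=2 col=1 char='c'
After 10 (^): row=2 col=1 char='c'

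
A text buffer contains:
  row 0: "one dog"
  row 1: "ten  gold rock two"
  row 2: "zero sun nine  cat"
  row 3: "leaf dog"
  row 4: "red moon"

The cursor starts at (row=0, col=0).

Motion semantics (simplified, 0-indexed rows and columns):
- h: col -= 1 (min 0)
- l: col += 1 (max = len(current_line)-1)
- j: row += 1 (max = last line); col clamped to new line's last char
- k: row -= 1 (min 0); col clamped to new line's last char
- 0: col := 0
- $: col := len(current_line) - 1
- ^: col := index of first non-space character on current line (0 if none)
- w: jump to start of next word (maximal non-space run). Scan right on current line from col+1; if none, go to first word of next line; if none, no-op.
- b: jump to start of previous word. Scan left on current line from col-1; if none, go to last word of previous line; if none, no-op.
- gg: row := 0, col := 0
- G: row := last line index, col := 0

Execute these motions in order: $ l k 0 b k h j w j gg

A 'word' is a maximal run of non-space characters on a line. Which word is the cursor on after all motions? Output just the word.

After 1 ($): row=0 col=6 char='g'
After 2 (l): row=0 col=6 char='g'
After 3 (k): row=0 col=6 char='g'
After 4 (0): row=0 col=0 char='o'
After 5 (b): row=0 col=0 char='o'
After 6 (k): row=0 col=0 char='o'
After 7 (h): row=0 col=0 char='o'
After 8 (j): row=1 col=0 char='t'
After 9 (w): row=1 col=5 char='g'
After 10 (j): row=2 col=5 char='s'
After 11 (gg): row=0 col=0 char='o'

Answer: one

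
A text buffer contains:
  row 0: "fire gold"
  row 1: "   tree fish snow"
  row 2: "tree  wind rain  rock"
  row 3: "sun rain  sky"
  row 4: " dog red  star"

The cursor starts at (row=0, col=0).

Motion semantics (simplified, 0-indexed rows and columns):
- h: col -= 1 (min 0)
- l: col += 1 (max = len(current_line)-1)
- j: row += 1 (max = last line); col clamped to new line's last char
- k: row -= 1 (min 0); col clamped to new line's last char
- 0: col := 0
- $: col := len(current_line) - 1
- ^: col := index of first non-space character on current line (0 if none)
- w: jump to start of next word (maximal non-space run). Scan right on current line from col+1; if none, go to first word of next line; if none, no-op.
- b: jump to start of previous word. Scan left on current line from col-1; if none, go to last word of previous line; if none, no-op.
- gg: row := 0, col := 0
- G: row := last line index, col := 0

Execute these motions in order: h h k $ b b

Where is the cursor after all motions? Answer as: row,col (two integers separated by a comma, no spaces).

Answer: 0,0

Derivation:
After 1 (h): row=0 col=0 char='f'
After 2 (h): row=0 col=0 char='f'
After 3 (k): row=0 col=0 char='f'
After 4 ($): row=0 col=8 char='d'
After 5 (b): row=0 col=5 char='g'
After 6 (b): row=0 col=0 char='f'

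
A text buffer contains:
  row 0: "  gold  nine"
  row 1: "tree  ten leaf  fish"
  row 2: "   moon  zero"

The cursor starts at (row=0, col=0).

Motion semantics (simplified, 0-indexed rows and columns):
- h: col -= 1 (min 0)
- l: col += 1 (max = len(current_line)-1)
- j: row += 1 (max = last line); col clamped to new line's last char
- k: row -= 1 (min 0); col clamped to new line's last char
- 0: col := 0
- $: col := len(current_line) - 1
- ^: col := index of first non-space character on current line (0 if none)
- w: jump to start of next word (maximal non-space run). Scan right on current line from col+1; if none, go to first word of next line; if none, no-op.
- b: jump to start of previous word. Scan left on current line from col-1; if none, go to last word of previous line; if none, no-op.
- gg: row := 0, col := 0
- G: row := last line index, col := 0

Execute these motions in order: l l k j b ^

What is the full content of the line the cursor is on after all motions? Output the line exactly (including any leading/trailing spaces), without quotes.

After 1 (l): row=0 col=1 char='_'
After 2 (l): row=0 col=2 char='g'
After 3 (k): row=0 col=2 char='g'
After 4 (j): row=1 col=2 char='e'
After 5 (b): row=1 col=0 char='t'
After 6 (^): row=1 col=0 char='t'

Answer: tree  ten leaf  fish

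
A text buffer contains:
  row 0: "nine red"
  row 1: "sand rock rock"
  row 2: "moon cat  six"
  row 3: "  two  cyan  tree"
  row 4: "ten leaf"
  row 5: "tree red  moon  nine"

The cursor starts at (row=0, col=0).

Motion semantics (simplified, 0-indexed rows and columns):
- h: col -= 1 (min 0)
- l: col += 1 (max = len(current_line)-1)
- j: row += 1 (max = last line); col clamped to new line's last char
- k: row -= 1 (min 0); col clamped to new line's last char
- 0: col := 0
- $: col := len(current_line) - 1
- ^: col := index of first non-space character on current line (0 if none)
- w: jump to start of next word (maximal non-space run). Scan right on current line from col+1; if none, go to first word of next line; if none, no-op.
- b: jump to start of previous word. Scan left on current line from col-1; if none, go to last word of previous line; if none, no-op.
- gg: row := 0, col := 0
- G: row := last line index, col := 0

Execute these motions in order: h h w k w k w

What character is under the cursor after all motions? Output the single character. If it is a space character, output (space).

After 1 (h): row=0 col=0 char='n'
After 2 (h): row=0 col=0 char='n'
After 3 (w): row=0 col=5 char='r'
After 4 (k): row=0 col=5 char='r'
After 5 (w): row=1 col=0 char='s'
After 6 (k): row=0 col=0 char='n'
After 7 (w): row=0 col=5 char='r'

Answer: r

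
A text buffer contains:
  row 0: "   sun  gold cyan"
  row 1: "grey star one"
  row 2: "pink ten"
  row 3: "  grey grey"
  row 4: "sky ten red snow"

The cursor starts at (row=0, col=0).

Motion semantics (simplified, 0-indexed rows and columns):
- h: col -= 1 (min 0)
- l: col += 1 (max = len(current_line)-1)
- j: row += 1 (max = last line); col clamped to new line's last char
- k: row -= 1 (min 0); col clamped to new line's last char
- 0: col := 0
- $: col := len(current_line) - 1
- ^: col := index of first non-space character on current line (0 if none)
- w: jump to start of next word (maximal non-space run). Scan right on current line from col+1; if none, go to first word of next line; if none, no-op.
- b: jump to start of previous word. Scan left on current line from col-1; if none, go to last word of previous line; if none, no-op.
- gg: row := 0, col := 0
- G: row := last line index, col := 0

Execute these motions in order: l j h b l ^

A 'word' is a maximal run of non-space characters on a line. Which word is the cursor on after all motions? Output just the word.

After 1 (l): row=0 col=1 char='_'
After 2 (j): row=1 col=1 char='r'
After 3 (h): row=1 col=0 char='g'
After 4 (b): row=0 col=13 char='c'
After 5 (l): row=0 col=14 char='y'
After 6 (^): row=0 col=3 char='s'

Answer: sun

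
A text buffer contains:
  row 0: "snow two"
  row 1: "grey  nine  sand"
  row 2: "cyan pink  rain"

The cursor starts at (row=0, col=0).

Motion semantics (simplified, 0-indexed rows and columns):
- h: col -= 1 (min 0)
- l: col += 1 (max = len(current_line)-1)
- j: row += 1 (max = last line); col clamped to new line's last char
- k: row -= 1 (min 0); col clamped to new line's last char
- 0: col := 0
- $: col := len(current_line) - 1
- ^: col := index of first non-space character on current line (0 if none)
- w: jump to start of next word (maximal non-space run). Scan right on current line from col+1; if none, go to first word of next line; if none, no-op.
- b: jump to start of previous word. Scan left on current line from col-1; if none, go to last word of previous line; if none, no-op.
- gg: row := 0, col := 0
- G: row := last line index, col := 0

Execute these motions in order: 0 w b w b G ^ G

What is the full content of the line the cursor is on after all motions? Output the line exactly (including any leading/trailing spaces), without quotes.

After 1 (0): row=0 col=0 char='s'
After 2 (w): row=0 col=5 char='t'
After 3 (b): row=0 col=0 char='s'
After 4 (w): row=0 col=5 char='t'
After 5 (b): row=0 col=0 char='s'
After 6 (G): row=2 col=0 char='c'
After 7 (^): row=2 col=0 char='c'
After 8 (G): row=2 col=0 char='c'

Answer: cyan pink  rain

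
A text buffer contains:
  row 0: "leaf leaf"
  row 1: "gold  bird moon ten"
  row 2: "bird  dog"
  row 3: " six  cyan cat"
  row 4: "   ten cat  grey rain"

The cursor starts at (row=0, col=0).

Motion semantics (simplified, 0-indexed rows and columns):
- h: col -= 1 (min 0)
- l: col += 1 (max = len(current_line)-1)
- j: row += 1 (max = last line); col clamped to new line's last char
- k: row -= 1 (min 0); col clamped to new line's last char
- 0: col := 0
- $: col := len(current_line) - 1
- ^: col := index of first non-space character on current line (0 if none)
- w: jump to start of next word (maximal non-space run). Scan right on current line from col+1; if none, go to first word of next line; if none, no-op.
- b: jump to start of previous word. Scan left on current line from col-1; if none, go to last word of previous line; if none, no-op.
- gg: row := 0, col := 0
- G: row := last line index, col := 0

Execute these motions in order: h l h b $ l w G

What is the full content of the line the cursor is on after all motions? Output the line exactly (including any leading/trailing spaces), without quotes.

After 1 (h): row=0 col=0 char='l'
After 2 (l): row=0 col=1 char='e'
After 3 (h): row=0 col=0 char='l'
After 4 (b): row=0 col=0 char='l'
After 5 ($): row=0 col=8 char='f'
After 6 (l): row=0 col=8 char='f'
After 7 (w): row=1 col=0 char='g'
After 8 (G): row=4 col=0 char='_'

Answer:    ten cat  grey rain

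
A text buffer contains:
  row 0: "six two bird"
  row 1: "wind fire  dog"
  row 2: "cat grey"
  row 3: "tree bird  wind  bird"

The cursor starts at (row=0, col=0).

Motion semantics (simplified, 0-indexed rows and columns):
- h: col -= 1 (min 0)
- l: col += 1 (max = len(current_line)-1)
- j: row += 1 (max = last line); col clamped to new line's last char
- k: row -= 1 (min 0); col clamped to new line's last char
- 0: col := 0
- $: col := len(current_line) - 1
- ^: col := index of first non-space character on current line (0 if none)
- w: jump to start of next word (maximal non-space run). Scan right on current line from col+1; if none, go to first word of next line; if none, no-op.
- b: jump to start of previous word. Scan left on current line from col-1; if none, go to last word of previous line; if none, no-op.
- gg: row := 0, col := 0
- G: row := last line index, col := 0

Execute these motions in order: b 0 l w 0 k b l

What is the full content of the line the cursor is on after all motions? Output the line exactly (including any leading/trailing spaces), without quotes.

After 1 (b): row=0 col=0 char='s'
After 2 (0): row=0 col=0 char='s'
After 3 (l): row=0 col=1 char='i'
After 4 (w): row=0 col=4 char='t'
After 5 (0): row=0 col=0 char='s'
After 6 (k): row=0 col=0 char='s'
After 7 (b): row=0 col=0 char='s'
After 8 (l): row=0 col=1 char='i'

Answer: six two bird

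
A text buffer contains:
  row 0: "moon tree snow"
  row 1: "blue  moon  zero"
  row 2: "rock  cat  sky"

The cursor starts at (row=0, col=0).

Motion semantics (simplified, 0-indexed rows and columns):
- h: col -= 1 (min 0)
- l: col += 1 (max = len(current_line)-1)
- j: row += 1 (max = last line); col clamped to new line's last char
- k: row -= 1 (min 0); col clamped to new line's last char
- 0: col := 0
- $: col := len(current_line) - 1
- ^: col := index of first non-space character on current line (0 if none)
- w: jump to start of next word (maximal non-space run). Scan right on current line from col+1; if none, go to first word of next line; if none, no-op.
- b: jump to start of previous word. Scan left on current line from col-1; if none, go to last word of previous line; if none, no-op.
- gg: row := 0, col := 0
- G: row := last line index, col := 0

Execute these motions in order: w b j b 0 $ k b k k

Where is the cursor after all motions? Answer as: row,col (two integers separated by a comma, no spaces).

After 1 (w): row=0 col=5 char='t'
After 2 (b): row=0 col=0 char='m'
After 3 (j): row=1 col=0 char='b'
After 4 (b): row=0 col=10 char='s'
After 5 (0): row=0 col=0 char='m'
After 6 ($): row=0 col=13 char='w'
After 7 (k): row=0 col=13 char='w'
After 8 (b): row=0 col=10 char='s'
After 9 (k): row=0 col=10 char='s'
After 10 (k): row=0 col=10 char='s'

Answer: 0,10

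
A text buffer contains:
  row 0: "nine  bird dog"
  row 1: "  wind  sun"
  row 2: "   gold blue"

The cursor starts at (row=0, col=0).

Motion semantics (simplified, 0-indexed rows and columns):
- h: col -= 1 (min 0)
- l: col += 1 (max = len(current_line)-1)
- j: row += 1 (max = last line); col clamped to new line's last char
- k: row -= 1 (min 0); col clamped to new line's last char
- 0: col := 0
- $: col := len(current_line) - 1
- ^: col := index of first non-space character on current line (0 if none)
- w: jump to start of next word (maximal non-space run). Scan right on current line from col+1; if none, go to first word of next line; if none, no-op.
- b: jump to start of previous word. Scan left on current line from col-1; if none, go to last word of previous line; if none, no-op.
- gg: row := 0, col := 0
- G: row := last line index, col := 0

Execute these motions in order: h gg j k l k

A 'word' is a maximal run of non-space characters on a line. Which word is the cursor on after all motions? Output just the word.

After 1 (h): row=0 col=0 char='n'
After 2 (gg): row=0 col=0 char='n'
After 3 (j): row=1 col=0 char='_'
After 4 (k): row=0 col=0 char='n'
After 5 (l): row=0 col=1 char='i'
After 6 (k): row=0 col=1 char='i'

Answer: nine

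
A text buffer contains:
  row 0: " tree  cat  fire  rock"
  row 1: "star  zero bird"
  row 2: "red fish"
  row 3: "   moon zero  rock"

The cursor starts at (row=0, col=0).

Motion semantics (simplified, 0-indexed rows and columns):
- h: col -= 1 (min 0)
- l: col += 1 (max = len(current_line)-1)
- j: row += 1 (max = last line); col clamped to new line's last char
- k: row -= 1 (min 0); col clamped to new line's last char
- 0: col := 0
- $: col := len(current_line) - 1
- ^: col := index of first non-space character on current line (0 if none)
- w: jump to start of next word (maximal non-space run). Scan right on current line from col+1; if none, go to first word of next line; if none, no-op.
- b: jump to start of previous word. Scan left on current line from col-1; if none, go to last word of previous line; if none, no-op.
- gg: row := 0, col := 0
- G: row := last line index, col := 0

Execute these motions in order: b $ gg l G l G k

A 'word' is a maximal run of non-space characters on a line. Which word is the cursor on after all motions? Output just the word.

Answer: red

Derivation:
After 1 (b): row=0 col=0 char='_'
After 2 ($): row=0 col=21 char='k'
After 3 (gg): row=0 col=0 char='_'
After 4 (l): row=0 col=1 char='t'
After 5 (G): row=3 col=0 char='_'
After 6 (l): row=3 col=1 char='_'
After 7 (G): row=3 col=0 char='_'
After 8 (k): row=2 col=0 char='r'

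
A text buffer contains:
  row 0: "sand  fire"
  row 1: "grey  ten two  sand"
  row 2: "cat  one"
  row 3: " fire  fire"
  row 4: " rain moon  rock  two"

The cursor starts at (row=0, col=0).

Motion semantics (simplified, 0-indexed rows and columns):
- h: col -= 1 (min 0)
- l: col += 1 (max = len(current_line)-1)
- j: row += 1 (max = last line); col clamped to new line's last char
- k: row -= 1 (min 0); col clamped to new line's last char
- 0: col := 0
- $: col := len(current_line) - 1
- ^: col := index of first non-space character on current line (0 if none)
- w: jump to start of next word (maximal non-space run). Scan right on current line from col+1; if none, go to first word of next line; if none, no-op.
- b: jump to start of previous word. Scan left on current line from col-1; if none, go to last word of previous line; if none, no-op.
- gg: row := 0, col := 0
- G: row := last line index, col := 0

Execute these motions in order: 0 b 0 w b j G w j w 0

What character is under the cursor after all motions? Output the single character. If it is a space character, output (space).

After 1 (0): row=0 col=0 char='s'
After 2 (b): row=0 col=0 char='s'
After 3 (0): row=0 col=0 char='s'
After 4 (w): row=0 col=6 char='f'
After 5 (b): row=0 col=0 char='s'
After 6 (j): row=1 col=0 char='g'
After 7 (G): row=4 col=0 char='_'
After 8 (w): row=4 col=1 char='r'
After 9 (j): row=4 col=1 char='r'
After 10 (w): row=4 col=6 char='m'
After 11 (0): row=4 col=0 char='_'

Answer: (space)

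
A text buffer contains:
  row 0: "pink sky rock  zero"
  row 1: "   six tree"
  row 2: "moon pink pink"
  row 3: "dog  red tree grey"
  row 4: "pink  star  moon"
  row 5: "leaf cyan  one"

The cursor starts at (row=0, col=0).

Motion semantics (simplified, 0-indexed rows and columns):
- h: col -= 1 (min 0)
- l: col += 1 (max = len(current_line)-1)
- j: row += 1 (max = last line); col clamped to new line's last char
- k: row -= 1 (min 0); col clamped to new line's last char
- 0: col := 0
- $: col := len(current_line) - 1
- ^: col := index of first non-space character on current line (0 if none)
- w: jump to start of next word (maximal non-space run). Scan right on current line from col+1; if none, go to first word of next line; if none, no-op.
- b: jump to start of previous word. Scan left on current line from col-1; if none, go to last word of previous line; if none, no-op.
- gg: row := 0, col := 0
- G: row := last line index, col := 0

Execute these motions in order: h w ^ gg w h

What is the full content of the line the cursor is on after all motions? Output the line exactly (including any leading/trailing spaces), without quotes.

Answer: pink sky rock  zero

Derivation:
After 1 (h): row=0 col=0 char='p'
After 2 (w): row=0 col=5 char='s'
After 3 (^): row=0 col=0 char='p'
After 4 (gg): row=0 col=0 char='p'
After 5 (w): row=0 col=5 char='s'
After 6 (h): row=0 col=4 char='_'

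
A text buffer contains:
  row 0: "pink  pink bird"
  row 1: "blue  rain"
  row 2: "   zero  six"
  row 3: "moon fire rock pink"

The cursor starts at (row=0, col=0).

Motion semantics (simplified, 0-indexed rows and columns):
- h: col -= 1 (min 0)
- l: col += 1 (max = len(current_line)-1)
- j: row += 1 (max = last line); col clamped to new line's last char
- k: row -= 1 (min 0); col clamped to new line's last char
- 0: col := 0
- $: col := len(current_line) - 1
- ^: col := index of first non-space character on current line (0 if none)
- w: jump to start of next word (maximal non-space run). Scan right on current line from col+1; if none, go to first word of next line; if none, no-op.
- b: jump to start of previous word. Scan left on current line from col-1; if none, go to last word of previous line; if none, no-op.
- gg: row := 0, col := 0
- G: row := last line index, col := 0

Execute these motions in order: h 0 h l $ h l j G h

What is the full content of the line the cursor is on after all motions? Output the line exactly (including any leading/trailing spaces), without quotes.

After 1 (h): row=0 col=0 char='p'
After 2 (0): row=0 col=0 char='p'
After 3 (h): row=0 col=0 char='p'
After 4 (l): row=0 col=1 char='i'
After 5 ($): row=0 col=14 char='d'
After 6 (h): row=0 col=13 char='r'
After 7 (l): row=0 col=14 char='d'
After 8 (j): row=1 col=9 char='n'
After 9 (G): row=3 col=0 char='m'
After 10 (h): row=3 col=0 char='m'

Answer: moon fire rock pink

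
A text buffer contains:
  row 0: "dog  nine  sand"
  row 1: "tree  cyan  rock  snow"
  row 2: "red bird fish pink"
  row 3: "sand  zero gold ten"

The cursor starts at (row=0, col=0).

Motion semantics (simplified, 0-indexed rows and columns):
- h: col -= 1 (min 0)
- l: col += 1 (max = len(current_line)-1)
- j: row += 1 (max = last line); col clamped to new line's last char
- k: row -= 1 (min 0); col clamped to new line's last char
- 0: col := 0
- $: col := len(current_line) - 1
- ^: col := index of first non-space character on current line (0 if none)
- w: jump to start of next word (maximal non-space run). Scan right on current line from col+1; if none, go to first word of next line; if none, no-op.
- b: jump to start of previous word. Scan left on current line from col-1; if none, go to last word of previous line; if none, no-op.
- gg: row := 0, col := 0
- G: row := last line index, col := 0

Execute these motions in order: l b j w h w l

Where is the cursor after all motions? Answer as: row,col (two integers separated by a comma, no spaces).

Answer: 1,7

Derivation:
After 1 (l): row=0 col=1 char='o'
After 2 (b): row=0 col=0 char='d'
After 3 (j): row=1 col=0 char='t'
After 4 (w): row=1 col=6 char='c'
After 5 (h): row=1 col=5 char='_'
After 6 (w): row=1 col=6 char='c'
After 7 (l): row=1 col=7 char='y'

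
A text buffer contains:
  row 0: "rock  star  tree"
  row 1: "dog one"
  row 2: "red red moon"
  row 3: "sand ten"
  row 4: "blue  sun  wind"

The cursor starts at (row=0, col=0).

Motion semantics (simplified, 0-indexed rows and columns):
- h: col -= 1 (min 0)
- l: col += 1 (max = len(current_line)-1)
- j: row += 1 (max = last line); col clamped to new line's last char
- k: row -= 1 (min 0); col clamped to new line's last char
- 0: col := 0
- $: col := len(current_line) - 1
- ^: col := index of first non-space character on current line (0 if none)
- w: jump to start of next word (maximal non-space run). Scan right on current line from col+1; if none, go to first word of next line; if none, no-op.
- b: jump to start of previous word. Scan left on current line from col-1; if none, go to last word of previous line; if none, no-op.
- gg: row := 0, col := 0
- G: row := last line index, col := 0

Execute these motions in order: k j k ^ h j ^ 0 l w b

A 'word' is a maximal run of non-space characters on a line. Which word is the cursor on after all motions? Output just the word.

After 1 (k): row=0 col=0 char='r'
After 2 (j): row=1 col=0 char='d'
After 3 (k): row=0 col=0 char='r'
After 4 (^): row=0 col=0 char='r'
After 5 (h): row=0 col=0 char='r'
After 6 (j): row=1 col=0 char='d'
After 7 (^): row=1 col=0 char='d'
After 8 (0): row=1 col=0 char='d'
After 9 (l): row=1 col=1 char='o'
After 10 (w): row=1 col=4 char='o'
After 11 (b): row=1 col=0 char='d'

Answer: dog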